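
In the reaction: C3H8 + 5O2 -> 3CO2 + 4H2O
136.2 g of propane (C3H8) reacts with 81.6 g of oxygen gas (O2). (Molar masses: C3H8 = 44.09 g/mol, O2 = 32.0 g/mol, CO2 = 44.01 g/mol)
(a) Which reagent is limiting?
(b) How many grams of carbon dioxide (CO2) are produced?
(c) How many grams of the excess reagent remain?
(a) O2, (b) 67.34 g, (c) 113.7 g

Moles of C3H8 = 136.2 g ÷ 44.09 g/mol = 3.08914 mol
Moles of O2 = 81.6 g ÷ 32.0 g/mol = 2.55 mol
Moles ÷ coefficient: C3H8: 3.08914/1 = 3.089, O2: 2.55/5 = 0.51
(a) O2 has the smaller value, so O2 is the limiting reagent.
(b) Moles of CO2 = 2.55 mol O2 × (3/5) = 1.53 mol; mass = 1.53 mol × 44.01 g/mol = 67.34 g
(c) C3H8 consumed = 2.55 × (1/5) = 0.51 mol; remaining = 3.08914 − 0.51 = 2.57914 mol; mass = 2.57914 mol × 44.09 g/mol = 113.7 g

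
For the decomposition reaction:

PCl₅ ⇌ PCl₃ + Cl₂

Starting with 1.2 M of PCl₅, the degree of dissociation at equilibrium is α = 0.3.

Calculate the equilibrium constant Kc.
K_c = 0.1543

x = α·[A]₀ = 0.3 × 1.2 = 0.36 M dissociated.
At eq: [PCl₅] = 1.2 − 0.36 = 0.84 M; [PCl₃] = [Cl₂] = x = 0.36 M.
Kc = [PCl₃][Cl₂]/[PCl₅] = (0.36)²/0.84 = 0.1543.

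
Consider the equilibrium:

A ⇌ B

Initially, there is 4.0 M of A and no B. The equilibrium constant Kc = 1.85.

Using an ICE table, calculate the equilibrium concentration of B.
[B] = 2.596 M

ICE: [A] = 4.0 − x, [B] = x.
Kc = x/(4.0 − x) = 1.85 ⇒ x = 1.85·4.0/(1 + 1.85) = 7.4/2.85 = 2.596.
[B] = x = 2.596 M.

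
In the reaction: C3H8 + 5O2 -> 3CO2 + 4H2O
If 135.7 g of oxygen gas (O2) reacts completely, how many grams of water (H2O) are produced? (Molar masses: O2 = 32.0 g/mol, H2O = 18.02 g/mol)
Moles of O2 = 135.7 g ÷ 32.0 g/mol = 4.24062 mol
Mole ratio: 4 mol H2O / 5 mol O2
Moles of H2O = 4.24062 × (4/5) = 3.3925 mol
Mass of H2O = 3.3925 mol × 18.02 g/mol = 61.13 g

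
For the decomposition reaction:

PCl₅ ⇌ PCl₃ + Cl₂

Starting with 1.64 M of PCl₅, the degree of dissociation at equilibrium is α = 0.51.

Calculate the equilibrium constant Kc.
K_c = 0.8705

x = α·[A]₀ = 0.51 × 1.64 = 0.8364 M dissociated.
At eq: [PCl₅] = 1.64 − 0.8364 = 0.8036 M; [PCl₃] = [Cl₂] = x = 0.8364 M.
Kc = [PCl₃][Cl₂]/[PCl₅] = (0.8364)²/0.8036 = 0.8705.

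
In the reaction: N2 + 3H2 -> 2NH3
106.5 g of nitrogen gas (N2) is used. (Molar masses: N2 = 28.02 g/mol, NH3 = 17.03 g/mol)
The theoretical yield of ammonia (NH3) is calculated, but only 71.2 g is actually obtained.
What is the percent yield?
Moles of N2 = 106.5 g ÷ 28.02 g/mol = 3.80086 mol
Mole ratio: 2 mol NH3 / 1 mol N2
Moles of NH3 = 3.80086 × (2/1) = 7.60171 mol
Theoretical yield = 7.60171 mol × 17.03 g/mol = 129.46 g
Actual yield = 71.2 g
Percent yield = (71.2 / 129.46) × 100% = 55.0%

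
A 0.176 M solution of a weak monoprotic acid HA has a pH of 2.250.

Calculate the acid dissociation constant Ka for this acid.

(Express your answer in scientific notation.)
K_a = 1.86e-04

[H⁺] = 10^(−pH) = 10^(−2.250) = 5.623e-03 M. For HA ⇌ H⁺ + A⁻, Ka = x²/(C − x) = (5.623e-03)²/(0.176 − 5.623e-03) = 1.86e-04.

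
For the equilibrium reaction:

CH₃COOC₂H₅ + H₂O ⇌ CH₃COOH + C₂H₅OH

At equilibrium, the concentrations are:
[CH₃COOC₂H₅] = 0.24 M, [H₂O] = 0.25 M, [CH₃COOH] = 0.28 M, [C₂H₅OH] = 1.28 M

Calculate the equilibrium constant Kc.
K_c = 5.9733

Kc = ([CH₃COOH] × [C₂H₅OH]) / ([CH₃COOC₂H₅] × [H₂O])
   = ((0.28)·(1.28)) / ((0.24)·(0.25))
   = 0.3584 / 0.06 = 5.9733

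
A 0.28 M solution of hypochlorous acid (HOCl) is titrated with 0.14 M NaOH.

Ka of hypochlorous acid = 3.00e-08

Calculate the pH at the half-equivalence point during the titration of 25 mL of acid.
pH = pKa = 7.52

At the half-equivalence point, [HA] = [A⁻], so by Henderson–Hasselbalch pH = pKa + log(1) = pKa.
pKa = −log(3.00e-08) = 7.52.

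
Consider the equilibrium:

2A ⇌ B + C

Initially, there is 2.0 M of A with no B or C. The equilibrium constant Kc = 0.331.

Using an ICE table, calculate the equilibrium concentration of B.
[B] = 0.535 M

ICE: [A] = 2.0 − 2x, [B] = [C] = x.
Kc = x²/(2.0 − 2x)² = 0.331 ⇒ √Kc = x/(2.0 − 2x).
x = √0.331·2.0/(1 + 2√0.331) = 0.57533·2.0/2.1507 = 0.53502.
[B] = x = 0.535 M.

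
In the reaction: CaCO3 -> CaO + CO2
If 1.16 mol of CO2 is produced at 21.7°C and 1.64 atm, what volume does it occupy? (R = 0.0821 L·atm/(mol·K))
T = 21.7°C + 273.15 = 294.85 K
V = nRT/P = (1.16 × 0.0821 × 294.85) / 1.64
V = 17.12 L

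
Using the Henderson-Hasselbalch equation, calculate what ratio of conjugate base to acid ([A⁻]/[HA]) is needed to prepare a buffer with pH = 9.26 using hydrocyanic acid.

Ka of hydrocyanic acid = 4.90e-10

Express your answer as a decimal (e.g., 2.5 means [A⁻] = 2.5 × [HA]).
[A⁻]/[HA] = 0.892

pKa = −log(4.90e-10) = 9.3098. pH = pKa + log([A⁻]/[HA]). 9.26 = 9.3098 + log(ratio). log(ratio) = 9.26 − 9.3098 = -0.0498. ratio = 10^(-0.0498) = 0.892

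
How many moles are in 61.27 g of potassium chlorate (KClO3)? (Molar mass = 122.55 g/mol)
Moles = 61.27 g ÷ 122.55 g/mol = 0.5 mol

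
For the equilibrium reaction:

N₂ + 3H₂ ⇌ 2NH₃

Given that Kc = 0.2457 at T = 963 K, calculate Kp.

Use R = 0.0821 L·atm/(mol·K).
K_p = 3.93e-05

Δn = (moles gaseous products) − (moles gaseous reactants) = -2
T = 963 K; RT = 0.0821 × 963 = 79.0623
Kp = Kc·(RT)^Δn = 0.2457 × (79.0623)^-2 = 0.2457 × 0.000159978 = 3.93e-05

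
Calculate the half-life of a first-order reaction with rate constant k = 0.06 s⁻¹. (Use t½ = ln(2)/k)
11.55 s

t½ = ln(2)/k = 0.6931/0.06 = 11.55 s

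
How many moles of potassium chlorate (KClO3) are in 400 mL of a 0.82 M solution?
Moles = Molarity × Volume (L)
Moles = 0.82 M × 0.4 L = 0.328 mol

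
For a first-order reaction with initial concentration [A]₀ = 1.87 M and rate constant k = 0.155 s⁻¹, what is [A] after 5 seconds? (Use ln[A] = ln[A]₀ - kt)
0.8615 M

ln[A] = ln[A]₀ - k·t = ln(1.87) - (0.155)·(5) = 0.6259 - 0.7750 = -0.1491
[A] = e^(-0.1491) = 0.8615 M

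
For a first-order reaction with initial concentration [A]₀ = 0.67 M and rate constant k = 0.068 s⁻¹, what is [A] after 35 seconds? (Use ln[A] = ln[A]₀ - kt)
0.0620 M

ln[A] = ln[A]₀ - k·t = ln(0.67) - (0.068)·(35) = -0.4005 - 2.3800 = -2.7805
[A] = e^(-2.7805) = 0.0620 M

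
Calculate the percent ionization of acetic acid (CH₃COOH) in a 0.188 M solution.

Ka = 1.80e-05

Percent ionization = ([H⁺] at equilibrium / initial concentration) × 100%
Percent ionization = 0.974%

Let x = [H⁺]. Ka = x²/(C - x) ⇒ x² + (1.80e-05)x - (1.80e-05)(0.188) = 0. x = 1.8306e-03. Percent = (1.8306e-03/0.188) × 100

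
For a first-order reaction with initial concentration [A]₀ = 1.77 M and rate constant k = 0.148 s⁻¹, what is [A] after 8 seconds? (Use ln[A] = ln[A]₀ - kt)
0.5417 M

ln[A] = ln[A]₀ - k·t = ln(1.77) - (0.148)·(8) = 0.5710 - 1.1840 = -0.6130
[A] = e^(-0.6130) = 0.5417 M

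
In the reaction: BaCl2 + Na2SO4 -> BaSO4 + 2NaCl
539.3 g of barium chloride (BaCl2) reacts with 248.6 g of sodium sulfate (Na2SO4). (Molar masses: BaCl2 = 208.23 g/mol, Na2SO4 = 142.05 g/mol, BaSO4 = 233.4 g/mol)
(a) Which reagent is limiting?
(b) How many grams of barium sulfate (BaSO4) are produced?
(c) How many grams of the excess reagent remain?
(a) Na2SO4, (b) 408.5 g, (c) 174.9 g

Moles of BaCl2 = 539.3 g ÷ 208.23 g/mol = 2.58992 mol
Moles of Na2SO4 = 248.6 g ÷ 142.05 g/mol = 1.75009 mol
Moles ÷ coefficient: BaCl2: 2.58992/1 = 2.59, Na2SO4: 1.75009/1 = 1.75
(a) Na2SO4 has the smaller value, so Na2SO4 is the limiting reagent.
(b) Moles of BaSO4 = 1.75009 mol Na2SO4 × (1/1) = 1.75009 mol; mass = 1.75009 mol × 233.4 g/mol = 408.5 g
(c) BaCl2 consumed = 1.75009 × (1/1) = 1.75009 mol; remaining = 2.58992 − 1.75009 = 0.839837 mol; mass = 0.839837 mol × 208.23 g/mol = 174.9 g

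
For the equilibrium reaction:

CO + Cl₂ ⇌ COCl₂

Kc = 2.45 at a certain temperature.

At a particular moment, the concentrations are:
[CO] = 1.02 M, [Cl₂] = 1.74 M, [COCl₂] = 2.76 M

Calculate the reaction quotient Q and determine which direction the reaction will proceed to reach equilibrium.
Q = 1.555, Q < K, reaction proceeds forward (toward products)

Q = ([COCl₂]) / ([CO] × [Cl₂])
  = ((2.76)) / ((1.02)·(1.74)) = 2.76/1.7748 = 1.555
Since Q = 1.555 < Kc = 2.45, the reaction proceeds forward (toward products) to reach equilibrium.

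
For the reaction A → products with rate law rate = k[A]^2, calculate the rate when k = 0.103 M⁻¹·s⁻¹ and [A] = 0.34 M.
0.01191 M/s

rate = k·[A]^2 = 0.103·(0.34)^2 = 0.103·0.1156 = 0.01191 M/s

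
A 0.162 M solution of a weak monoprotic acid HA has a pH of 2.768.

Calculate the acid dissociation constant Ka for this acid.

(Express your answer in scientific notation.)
K_a = 1.82e-05

[H⁺] = 10^(−pH) = 10^(−2.768) = 1.706e-03 M. For HA ⇌ H⁺ + A⁻, Ka = x²/(C − x) = (1.706e-03)²/(0.162 − 1.706e-03) = 1.82e-05.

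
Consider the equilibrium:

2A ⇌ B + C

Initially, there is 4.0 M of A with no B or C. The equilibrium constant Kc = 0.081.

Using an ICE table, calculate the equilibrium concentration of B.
[B] = 0.725 M

ICE: [A] = 4.0 − 2x, [B] = [C] = x.
Kc = x²/(4.0 − 2x)² = 0.081 ⇒ √Kc = x/(4.0 − 2x).
x = √0.081·4.0/(1 + 2√0.081) = 0.2846·4.0/1.5692 = 0.72547.
[B] = x = 0.725 M.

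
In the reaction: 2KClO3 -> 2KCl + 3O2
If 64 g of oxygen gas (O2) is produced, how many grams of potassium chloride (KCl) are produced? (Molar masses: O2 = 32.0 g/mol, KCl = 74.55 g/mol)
Moles of O2 = 64 g ÷ 32.0 g/mol = 2 mol
Mole ratio: 2 mol KCl / 3 mol O2
Moles of KCl = 2 × (2/3) = 1.33333 mol
Mass of KCl = 1.33333 mol × 74.55 g/mol = 99.4 g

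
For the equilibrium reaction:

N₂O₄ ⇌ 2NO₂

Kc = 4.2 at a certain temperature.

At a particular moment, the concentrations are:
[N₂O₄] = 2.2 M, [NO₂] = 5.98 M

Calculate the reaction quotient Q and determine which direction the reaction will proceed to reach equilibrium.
Q = 16.255, Q > K, reaction proceeds reverse (toward reactants)

Q = ([NO₂]^2) / ([N₂O₄])
  = ((5.98)^2) / ((2.2)) = 35.76/2.2 = 16.25
Since Q = 16.25 > Kc = 4.2, the reaction proceeds reverse (toward reactants) to reach equilibrium.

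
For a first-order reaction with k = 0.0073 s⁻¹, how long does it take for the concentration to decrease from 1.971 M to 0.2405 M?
288.16 s

From ln[A] = ln[A]₀ - k·t: t = ln([A]₀/[A])/k = ln(1.971/0.2405)/0.0073 = ln(8.1954)/0.0073 = 2.1036/0.0073 = 288.16 s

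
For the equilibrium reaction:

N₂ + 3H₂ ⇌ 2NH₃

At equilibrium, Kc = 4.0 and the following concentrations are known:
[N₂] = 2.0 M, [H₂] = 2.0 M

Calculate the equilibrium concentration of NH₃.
[NH₃] = 8.0000 M

Kc = ([NH₃]^2) / ([N₂] × [H₂]^3) = 4.0
[NH₃]^2 = Kc · (reactant terms)/(other product terms) = 4.0 · 16 / 1 = 64
[NH₃] = (64)^(1/2) = 8.0000 M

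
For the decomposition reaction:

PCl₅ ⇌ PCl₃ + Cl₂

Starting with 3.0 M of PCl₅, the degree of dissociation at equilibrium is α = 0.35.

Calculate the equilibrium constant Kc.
K_c = 0.5654

x = α·[A]₀ = 0.35 × 3.0 = 1.05 M dissociated.
At eq: [PCl₅] = 3.0 − 1.05 = 1.95 M; [PCl₃] = [Cl₂] = x = 1.05 M.
Kc = [PCl₃][Cl₂]/[PCl₅] = (1.05)²/1.95 = 0.5654.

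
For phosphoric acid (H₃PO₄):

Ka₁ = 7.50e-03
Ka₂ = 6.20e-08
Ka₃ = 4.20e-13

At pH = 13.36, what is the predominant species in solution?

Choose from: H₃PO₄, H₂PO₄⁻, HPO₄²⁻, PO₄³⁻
PO₄³⁻

pKa1 = 2.12, pKa2 = 7.21, pKa3 = 12.38. Each pKa is the crossover between adjacent species; pH = 13.36 lies in the region where PO₄³⁻ predominates.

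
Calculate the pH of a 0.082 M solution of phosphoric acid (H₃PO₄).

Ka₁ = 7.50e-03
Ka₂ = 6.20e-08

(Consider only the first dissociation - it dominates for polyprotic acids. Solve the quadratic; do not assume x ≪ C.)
pH = 1.67

x² + Ka₁·x − Ka₁·C = 0 with Ka₁ = 7.50e-03, C = 0.082.
x = (−Ka₁ + √(Ka₁² + 4·Ka₁·C))/2 = 2.1331e-02 M, so pH = 1.67.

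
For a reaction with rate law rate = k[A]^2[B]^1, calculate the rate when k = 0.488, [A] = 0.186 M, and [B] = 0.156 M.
0.002634 M/s

rate = k·[A]^2·[B]^1 = 0.488·(0.186)^2·(0.156)^1 = 0.488·0.034596·0.156 = 0.002634 M/s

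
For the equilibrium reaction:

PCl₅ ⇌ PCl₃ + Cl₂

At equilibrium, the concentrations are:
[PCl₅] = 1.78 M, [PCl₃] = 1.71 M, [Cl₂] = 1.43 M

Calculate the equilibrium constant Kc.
K_c = 1.3738

Kc = ([PCl₃] × [Cl₂]) / ([PCl₅])
   = ((1.71)·(1.43)) / ((1.78))
   = 2.4453 / 1.78 = 1.3738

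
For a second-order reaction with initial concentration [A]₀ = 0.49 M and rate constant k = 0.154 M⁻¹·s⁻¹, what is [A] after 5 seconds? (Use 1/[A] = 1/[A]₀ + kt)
0.3558 M

1/[A] = 1/[A]₀ + k·t = 1/0.49 + (0.154)·(5) = 2.0408 + 0.7700 = 2.8108
[A] = 1/2.8108 = 0.3558 M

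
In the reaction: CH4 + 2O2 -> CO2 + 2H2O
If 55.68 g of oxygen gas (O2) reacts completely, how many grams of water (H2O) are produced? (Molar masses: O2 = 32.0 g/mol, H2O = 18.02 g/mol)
Moles of O2 = 55.68 g ÷ 32.0 g/mol = 1.74 mol
Mole ratio: 2 mol H2O / 2 mol O2
Moles of H2O = 1.74 × (2/2) = 1.74 mol
Mass of H2O = 1.74 mol × 18.02 g/mol = 31.35 g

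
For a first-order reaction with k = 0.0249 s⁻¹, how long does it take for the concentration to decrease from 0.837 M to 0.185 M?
60.62 s

From ln[A] = ln[A]₀ - k·t: t = ln([A]₀/[A])/k = ln(0.837/0.185)/0.0249 = ln(4.5243)/0.0249 = 1.5095/0.0249 = 60.62 s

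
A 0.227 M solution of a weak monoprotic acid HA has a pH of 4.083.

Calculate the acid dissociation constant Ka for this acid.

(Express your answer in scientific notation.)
K_a = 3.01e-08

[H⁺] = 10^(−pH) = 10^(−4.083) = 8.260e-05 M. For HA ⇌ H⁺ + A⁻, Ka = x²/(C − x) = (8.260e-05)²/(0.227 − 8.260e-05) = 3.01e-08.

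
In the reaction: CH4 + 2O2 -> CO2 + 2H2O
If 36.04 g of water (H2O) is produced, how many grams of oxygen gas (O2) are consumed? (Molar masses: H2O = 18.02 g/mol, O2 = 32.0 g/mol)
Moles of H2O = 36.04 g ÷ 18.02 g/mol = 2 mol
Mole ratio: 2 mol O2 / 2 mol H2O
Moles of O2 = 2 × (2/2) = 2 mol
Mass of O2 = 2 mol × 32.0 g/mol = 64 g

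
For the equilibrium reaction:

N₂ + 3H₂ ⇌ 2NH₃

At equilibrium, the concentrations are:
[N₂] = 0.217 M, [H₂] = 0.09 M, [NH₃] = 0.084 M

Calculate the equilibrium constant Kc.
K_c = 44.6037

Kc = ([NH₃]^2) / ([N₂] × [H₂]^3)
   = ((0.084)^2) / ((0.217)·(0.09)^3)
   = 0.007056 / 0.00015819 = 44.6037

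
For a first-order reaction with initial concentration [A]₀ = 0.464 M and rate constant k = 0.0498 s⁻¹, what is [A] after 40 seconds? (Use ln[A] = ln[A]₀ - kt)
0.0633 M

ln[A] = ln[A]₀ - k·t = ln(0.464) - (0.0498)·(40) = -0.7679 - 1.9920 = -2.7599
[A] = e^(-2.7599) = 0.0633 M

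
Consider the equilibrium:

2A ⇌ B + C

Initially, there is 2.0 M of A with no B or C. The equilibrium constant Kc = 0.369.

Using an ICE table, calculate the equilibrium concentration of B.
[B] = 0.549 M

ICE: [A] = 2.0 − 2x, [B] = [C] = x.
Kc = x²/(2.0 − 2x)² = 0.369 ⇒ √Kc = x/(2.0 − 2x).
x = √0.369·2.0/(1 + 2√0.369) = 0.60745·2.0/2.2149 = 0.54851.
[B] = x = 0.549 M.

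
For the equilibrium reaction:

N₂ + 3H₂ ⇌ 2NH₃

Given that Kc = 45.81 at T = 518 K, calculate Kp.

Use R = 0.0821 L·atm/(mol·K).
K_p = 0.0253

Δn = (moles gaseous products) − (moles gaseous reactants) = -2
T = 518 K; RT = 0.0821 × 518 = 42.5278
Kp = Kc·(RT)^Δn = 45.81 × (42.5278)^-2 = 45.81 × 0.00055291 = 0.0253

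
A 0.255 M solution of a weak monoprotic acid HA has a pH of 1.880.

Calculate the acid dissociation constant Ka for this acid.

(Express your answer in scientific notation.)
K_a = 7.19e-04

[H⁺] = 10^(−pH) = 10^(−1.880) = 1.318e-02 M. For HA ⇌ H⁺ + A⁻, Ka = x²/(C − x) = (1.318e-02)²/(0.255 − 1.318e-02) = 7.19e-04.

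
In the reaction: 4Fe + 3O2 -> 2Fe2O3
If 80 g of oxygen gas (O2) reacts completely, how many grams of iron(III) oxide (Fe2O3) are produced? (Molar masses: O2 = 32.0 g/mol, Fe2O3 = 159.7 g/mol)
Moles of O2 = 80 g ÷ 32.0 g/mol = 2.5 mol
Mole ratio: 2 mol Fe2O3 / 3 mol O2
Moles of Fe2O3 = 2.5 × (2/3) = 1.66667 mol
Mass of Fe2O3 = 1.66667 mol × 159.7 g/mol = 266.2 g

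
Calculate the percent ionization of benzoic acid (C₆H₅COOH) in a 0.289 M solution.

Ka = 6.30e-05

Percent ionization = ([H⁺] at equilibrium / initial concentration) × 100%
Percent ionization = 1.47%

Let x = [H⁺]. Ka = x²/(C - x) ⇒ x² + (6.30e-05)x - (6.30e-05)(0.289) = 0. x = 4.2356e-03. Percent = (4.2356e-03/0.289) × 100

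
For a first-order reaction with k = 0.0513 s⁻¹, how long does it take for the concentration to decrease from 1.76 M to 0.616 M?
20.46 s

From ln[A] = ln[A]₀ - k·t: t = ln([A]₀/[A])/k = ln(1.76/0.616)/0.0513 = ln(2.8571)/0.0513 = 1.0498/0.0513 = 20.46 s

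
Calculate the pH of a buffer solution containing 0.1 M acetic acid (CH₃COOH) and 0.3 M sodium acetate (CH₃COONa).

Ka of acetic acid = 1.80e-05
pH = 5.22

pKa = -log(1.80e-05) = 4.74. pH = pKa + log([A⁻]/[HA]) = 4.74 + log(0.3/0.1)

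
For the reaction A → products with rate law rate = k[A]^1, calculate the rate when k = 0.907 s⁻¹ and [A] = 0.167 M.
0.1515 M/s

rate = k·[A]^1 = 0.907·(0.167)^1 = 0.907·0.167 = 0.1515 M/s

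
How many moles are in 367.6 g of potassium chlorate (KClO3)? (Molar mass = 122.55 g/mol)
Moles = 367.6 g ÷ 122.55 g/mol = 3 mol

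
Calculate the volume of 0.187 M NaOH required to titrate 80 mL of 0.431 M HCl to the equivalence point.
V_{base} = 184.4 mL

At equivalence: moles acid = moles base.
moles HCl = 0.431 M × 0.08 L = 0.03448 mol
V_NaOH = 0.03448 mol ÷ 0.187 M = 0.1844 L = 184.4 mL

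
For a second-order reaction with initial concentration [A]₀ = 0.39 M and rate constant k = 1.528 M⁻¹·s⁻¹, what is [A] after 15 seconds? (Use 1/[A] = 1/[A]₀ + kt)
0.0392 M

1/[A] = 1/[A]₀ + k·t = 1/0.39 + (1.528)·(15) = 2.5641 + 22.9200 = 25.4841
[A] = 1/25.4841 = 0.0392 M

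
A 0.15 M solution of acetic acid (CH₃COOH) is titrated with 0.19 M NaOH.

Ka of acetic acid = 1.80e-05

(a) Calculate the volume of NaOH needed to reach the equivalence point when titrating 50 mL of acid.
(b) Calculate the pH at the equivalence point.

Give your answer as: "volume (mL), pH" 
V = 39.5 mL, pH = 8.83

(a) At equivalence: moles acid = moles base.
moles acid = 0.15 × 0.05 = 0.0075 mol; V_NaOH = 0.0075/0.19 = 0.03947 L = 39.5 mL.
(b) At equivalence, all acid → conjugate base A⁻ at [A⁻] = 0.0075/0.08947 = 0.08382 M.
Kb = Kw/Ka = 1.0e-14/1.80e-05 = 5.556e-10; [OH⁻] = √(Kb·[A⁻]) = 6.824e-06; pOH = 5.17; pH = 14 − pOH = 8.83.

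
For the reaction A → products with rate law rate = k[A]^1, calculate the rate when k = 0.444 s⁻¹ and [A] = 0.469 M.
0.2082 M/s

rate = k·[A]^1 = 0.444·(0.469)^1 = 0.444·0.469 = 0.2082 M/s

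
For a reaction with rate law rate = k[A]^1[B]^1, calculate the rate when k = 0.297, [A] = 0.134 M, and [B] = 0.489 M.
0.01946 M/s

rate = k·[A]^1·[B]^1 = 0.297·(0.134)^1·(0.489)^1 = 0.297·0.134·0.489 = 0.01946 M/s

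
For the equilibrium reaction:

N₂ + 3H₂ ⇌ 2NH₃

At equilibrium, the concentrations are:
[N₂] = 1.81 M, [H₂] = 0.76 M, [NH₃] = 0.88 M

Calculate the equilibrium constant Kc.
K_c = 0.9746

Kc = ([NH₃]^2) / ([N₂] × [H₂]^3)
   = ((0.88)^2) / ((1.81)·(0.76)^3)
   = 0.7744 / 0.79455 = 0.9746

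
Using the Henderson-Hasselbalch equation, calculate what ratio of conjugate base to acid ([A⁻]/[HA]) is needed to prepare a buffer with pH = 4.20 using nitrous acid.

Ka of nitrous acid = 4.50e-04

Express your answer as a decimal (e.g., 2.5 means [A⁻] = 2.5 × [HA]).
[A⁻]/[HA] = 7.132

pKa = −log(4.50e-04) = 3.3468. pH = pKa + log([A⁻]/[HA]). 4.20 = 3.3468 + log(ratio). log(ratio) = 4.20 − 3.3468 = 0.8532. ratio = 10^(0.8532) = 7.132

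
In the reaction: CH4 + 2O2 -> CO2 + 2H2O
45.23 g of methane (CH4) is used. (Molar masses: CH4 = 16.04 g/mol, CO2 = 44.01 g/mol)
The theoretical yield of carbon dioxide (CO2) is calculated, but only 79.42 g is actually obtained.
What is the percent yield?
Moles of CH4 = 45.23 g ÷ 16.04 g/mol = 2.81983 mol
Mole ratio: 1 mol CO2 / 1 mol CH4
Moles of CO2 = 2.81983 × (1/1) = 2.81983 mol
Theoretical yield = 2.81983 mol × 44.01 g/mol = 124.1 g
Actual yield = 79.42 g
Percent yield = (79.42 / 124.1) × 100% = 64.0%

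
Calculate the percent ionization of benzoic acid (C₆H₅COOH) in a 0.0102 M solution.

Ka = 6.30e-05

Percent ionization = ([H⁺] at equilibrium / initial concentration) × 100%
Percent ionization = 7.56%

Let x = [H⁺]. Ka = x²/(C - x) ⇒ x² + (6.30e-05)x - (6.30e-05)(0.0102) = 0. x = 7.7074e-04. Percent = (7.7074e-04/0.0102) × 100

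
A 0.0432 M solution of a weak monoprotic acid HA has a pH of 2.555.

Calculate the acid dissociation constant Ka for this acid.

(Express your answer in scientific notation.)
K_a = 1.92e-04

[H⁺] = 10^(−pH) = 10^(−2.555) = 2.786e-03 M. For HA ⇌ H⁺ + A⁻, Ka = x²/(C − x) = (2.786e-03)²/(0.0432 − 2.786e-03) = 1.92e-04.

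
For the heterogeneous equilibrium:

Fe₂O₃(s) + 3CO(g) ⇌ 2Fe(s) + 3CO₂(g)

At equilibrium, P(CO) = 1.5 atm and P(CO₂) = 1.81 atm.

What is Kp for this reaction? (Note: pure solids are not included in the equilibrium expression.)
K_p = 1.757

Solids (Fe₂O₃, Fe) are excluded.
Kp = P(CO₂)³/P(CO)³ = (1.81)³/(1.5)³ = 5.93/3.375 = 1.757.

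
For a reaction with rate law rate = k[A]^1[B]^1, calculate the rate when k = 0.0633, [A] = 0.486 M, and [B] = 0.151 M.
0.004645 M/s

rate = k·[A]^1·[B]^1 = 0.0633·(0.486)^1·(0.151)^1 = 0.0633·0.486·0.151 = 0.004645 M/s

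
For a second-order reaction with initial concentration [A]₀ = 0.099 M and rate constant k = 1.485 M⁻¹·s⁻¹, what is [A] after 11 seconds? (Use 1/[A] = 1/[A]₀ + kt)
0.0378 M

1/[A] = 1/[A]₀ + k·t = 1/0.099 + (1.485)·(11) = 10.1010 + 16.3350 = 26.4360
[A] = 1/26.4360 = 0.0378 M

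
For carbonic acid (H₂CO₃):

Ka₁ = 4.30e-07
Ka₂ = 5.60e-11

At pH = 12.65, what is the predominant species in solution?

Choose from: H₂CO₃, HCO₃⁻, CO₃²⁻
CO₃²⁻

pKa1 = 6.37, pKa2 = 10.25. Each pKa is the crossover between adjacent species; pH = 12.65 lies in the region where CO₃²⁻ predominates.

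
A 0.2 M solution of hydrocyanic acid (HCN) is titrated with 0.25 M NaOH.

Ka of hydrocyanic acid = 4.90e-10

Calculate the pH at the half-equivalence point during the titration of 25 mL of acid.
pH = pKa = 9.31

At the half-equivalence point, [HA] = [A⁻], so by Henderson–Hasselbalch pH = pKa + log(1) = pKa.
pKa = −log(4.90e-10) = 9.31.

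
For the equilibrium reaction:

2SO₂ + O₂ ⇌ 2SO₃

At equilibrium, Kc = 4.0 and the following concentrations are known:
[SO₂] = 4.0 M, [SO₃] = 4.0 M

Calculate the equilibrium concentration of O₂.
[O₂] = 0.2500 M

Kc = ([SO₃]^2) / ([SO₂]^2 × [O₂]) = 4.0
[O₂]^1 = (product terms)/(Kc · other reactant terms) = 16 / (4.0 · 16) = 0.25
[O₂] = 0.2500 M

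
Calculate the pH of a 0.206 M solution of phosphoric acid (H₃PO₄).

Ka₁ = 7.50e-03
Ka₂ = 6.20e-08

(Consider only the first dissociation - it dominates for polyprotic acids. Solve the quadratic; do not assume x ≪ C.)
pH = 1.45

x² + Ka₁·x − Ka₁·C = 0 with Ka₁ = 7.50e-03, C = 0.206.
x = (−Ka₁ + √(Ka₁² + 4·Ka₁·C))/2 = 3.5735e-02 M, so pH = 1.45.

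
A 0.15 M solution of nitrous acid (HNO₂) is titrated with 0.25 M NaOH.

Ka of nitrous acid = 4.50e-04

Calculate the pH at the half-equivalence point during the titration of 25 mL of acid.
pH = pKa = 3.35

At the half-equivalence point, [HA] = [A⁻], so by Henderson–Hasselbalch pH = pKa + log(1) = pKa.
pKa = −log(4.50e-04) = 3.35.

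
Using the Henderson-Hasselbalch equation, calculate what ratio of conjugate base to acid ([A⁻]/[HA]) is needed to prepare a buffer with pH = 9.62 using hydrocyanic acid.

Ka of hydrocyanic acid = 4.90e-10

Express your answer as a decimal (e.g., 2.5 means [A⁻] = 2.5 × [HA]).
[A⁻]/[HA] = 2.043

pKa = −log(4.90e-10) = 9.3098. pH = pKa + log([A⁻]/[HA]). 9.62 = 9.3098 + log(ratio). log(ratio) = 9.62 − 9.3098 = 0.3102. ratio = 10^(0.3102) = 2.043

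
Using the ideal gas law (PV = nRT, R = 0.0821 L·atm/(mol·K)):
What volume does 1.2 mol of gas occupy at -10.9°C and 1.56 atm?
T = -10.9°C + 273.15 = 262.25 K
V = nRT/P = (1.2 × 0.0821 × 262.25) / 1.56
V = 16.56 L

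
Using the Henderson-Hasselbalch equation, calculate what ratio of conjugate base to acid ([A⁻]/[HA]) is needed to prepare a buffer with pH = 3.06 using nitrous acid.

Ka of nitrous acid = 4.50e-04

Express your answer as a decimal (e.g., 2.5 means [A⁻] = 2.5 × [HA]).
[A⁻]/[HA] = 0.517

pKa = −log(4.50e-04) = 3.3468. pH = pKa + log([A⁻]/[HA]). 3.06 = 3.3468 + log(ratio). log(ratio) = 3.06 − 3.3468 = -0.2868. ratio = 10^(-0.2868) = 0.517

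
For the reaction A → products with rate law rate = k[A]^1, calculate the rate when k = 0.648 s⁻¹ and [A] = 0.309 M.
0.2002 M/s

rate = k·[A]^1 = 0.648·(0.309)^1 = 0.648·0.309 = 0.2002 M/s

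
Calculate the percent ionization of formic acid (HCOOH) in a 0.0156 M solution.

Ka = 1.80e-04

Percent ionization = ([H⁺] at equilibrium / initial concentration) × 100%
Percent ionization = 10.2%

Let x = [H⁺]. Ka = x²/(C - x) ⇒ x² + (1.80e-04)x - (1.80e-04)(0.0156) = 0. x = 1.5881e-03. Percent = (1.5881e-03/0.0156) × 100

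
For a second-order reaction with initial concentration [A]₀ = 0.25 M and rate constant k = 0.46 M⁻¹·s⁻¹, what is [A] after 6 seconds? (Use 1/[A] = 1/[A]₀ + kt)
0.1479 M

1/[A] = 1/[A]₀ + k·t = 1/0.25 + (0.46)·(6) = 4.0000 + 2.7600 = 6.7600
[A] = 1/6.7600 = 0.1479 M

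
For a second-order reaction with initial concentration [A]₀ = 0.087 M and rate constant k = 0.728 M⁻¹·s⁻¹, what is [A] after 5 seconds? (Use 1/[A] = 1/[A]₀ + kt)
0.0661 M

1/[A] = 1/[A]₀ + k·t = 1/0.087 + (0.728)·(5) = 11.4943 + 3.6400 = 15.1343
[A] = 1/15.1343 = 0.0661 M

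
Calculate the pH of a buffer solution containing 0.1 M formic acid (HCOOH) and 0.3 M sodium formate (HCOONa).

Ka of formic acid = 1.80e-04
pH = 4.22

pKa = -log(1.80e-04) = 3.74. pH = pKa + log([A⁻]/[HA]) = 3.74 + log(0.3/0.1)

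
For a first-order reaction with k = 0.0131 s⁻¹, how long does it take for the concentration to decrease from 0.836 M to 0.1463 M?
133.05 s

From ln[A] = ln[A]₀ - k·t: t = ln([A]₀/[A])/k = ln(0.836/0.1463)/0.0131 = ln(5.7143)/0.0131 = 1.7430/0.0131 = 133.05 s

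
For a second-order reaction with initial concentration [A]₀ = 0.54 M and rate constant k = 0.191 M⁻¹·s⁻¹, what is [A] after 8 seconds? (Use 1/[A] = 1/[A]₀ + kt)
0.2959 M

1/[A] = 1/[A]₀ + k·t = 1/0.54 + (0.191)·(8) = 1.8519 + 1.5280 = 3.3799
[A] = 1/3.3799 = 0.2959 M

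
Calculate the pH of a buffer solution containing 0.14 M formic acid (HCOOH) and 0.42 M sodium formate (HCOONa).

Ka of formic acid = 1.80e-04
pH = 4.22

pKa = -log(1.80e-04) = 3.74. pH = pKa + log([A⁻]/[HA]) = 3.74 + log(0.42/0.14)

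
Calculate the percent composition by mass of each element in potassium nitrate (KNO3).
K: 38.67%, N: 13.86%, O: 47.47%

Molar mass of KNO3 = 101.11 g/mol
% K = (1 × 39.1) / 101.11 × 100% = 39.1 / 101.11 × 100% = 38.67%
% N = (1 × 14.01) / 101.11 × 100% = 14.01 / 101.11 × 100% = 13.86%
% O = (3 × 16.0) / 101.11 × 100% = 48 / 101.11 × 100% = 47.47%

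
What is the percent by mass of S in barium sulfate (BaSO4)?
Mass of S in formula = 32.07 × 1 = 32.07 g/mol
Molar mass = 233.4 g/mol
% S = (32.07/233.4) × 100% = 13.74%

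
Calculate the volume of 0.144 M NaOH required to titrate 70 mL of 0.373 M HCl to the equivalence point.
V_{base} = 181.3 mL

At equivalence: moles acid = moles base.
moles HCl = 0.373 M × 0.07 L = 0.02611 mol
V_NaOH = 0.02611 mol ÷ 0.144 M = 0.1813 L = 181.3 mL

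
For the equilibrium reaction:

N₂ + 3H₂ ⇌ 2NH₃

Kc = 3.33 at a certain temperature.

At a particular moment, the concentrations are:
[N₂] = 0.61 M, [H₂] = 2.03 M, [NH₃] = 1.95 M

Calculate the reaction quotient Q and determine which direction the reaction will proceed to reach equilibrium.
Q = 0.745, Q < K, reaction proceeds forward (toward products)

Q = ([NH₃]^2) / ([N₂] × [H₂]^3)
  = ((1.95)^2) / ((0.61)·(2.03)^3) = 3.8025/5.1029 = 0.7452
Since Q = 0.7452 < Kc = 3.33, the reaction proceeds forward (toward products) to reach equilibrium.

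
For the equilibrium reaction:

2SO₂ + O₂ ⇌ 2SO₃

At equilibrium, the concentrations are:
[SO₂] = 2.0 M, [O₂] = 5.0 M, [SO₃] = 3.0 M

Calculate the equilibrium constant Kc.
K_c = 0.4500

Kc = ([SO₃]^2) / ([SO₂]^2 × [O₂])
   = ((3.0)^2) / ((2.0)^2·(5.0))
   = 9 / 20 = 0.4500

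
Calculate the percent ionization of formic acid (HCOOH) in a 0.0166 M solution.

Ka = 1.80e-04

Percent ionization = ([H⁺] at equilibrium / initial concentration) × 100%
Percent ionization = 9.89%

Let x = [H⁺]. Ka = x²/(C - x) ⇒ x² + (1.80e-04)x - (1.80e-04)(0.0166) = 0. x = 1.6409e-03. Percent = (1.6409e-03/0.0166) × 100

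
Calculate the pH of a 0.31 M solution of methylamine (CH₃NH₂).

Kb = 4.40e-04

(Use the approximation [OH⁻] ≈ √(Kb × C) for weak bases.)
pH = 12.07

[OH⁻] = √(Kb × C) = √(4.40e-04 × 0.31) = 1.1679e-02. pOH = 1.93, pH = 14 - pOH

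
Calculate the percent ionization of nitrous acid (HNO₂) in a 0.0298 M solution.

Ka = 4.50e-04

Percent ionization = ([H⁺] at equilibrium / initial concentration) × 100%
Percent ionization = 11.6%

Let x = [H⁺]. Ka = x²/(C - x) ⇒ x² + (4.50e-04)x - (4.50e-04)(0.0298) = 0. x = 3.4439e-03. Percent = (3.4439e-03/0.0298) × 100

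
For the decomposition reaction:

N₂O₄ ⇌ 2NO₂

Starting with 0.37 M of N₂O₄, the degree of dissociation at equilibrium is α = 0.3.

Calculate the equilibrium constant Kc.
K_c = 0.1903

x = α·[A]₀ = 0.3 × 0.37 = 0.111 M dissociated.
At eq: [N₂O₄] = 0.37 − 0.111 = 0.259 M; [NO₂] = 2x = 0.222 M.
Kc = [NO₂]²/[N₂O₄] = (0.222)²/0.259 = 0.1903.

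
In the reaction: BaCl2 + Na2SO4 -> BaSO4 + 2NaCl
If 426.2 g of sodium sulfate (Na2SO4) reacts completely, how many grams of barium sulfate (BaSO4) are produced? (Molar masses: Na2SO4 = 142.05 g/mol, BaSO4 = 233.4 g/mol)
Moles of Na2SO4 = 426.2 g ÷ 142.05 g/mol = 3.00035 mol
Mole ratio: 1 mol BaSO4 / 1 mol Na2SO4
Moles of BaSO4 = 3.00035 × (1/1) = 3.00035 mol
Mass of BaSO4 = 3.00035 mol × 233.4 g/mol = 700.3 g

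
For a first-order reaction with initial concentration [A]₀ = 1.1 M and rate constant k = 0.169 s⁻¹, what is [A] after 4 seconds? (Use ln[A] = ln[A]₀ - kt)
0.5595 M

ln[A] = ln[A]₀ - k·t = ln(1.1) - (0.169)·(4) = 0.0953 - 0.6760 = -0.5807
[A] = e^(-0.5807) = 0.5595 M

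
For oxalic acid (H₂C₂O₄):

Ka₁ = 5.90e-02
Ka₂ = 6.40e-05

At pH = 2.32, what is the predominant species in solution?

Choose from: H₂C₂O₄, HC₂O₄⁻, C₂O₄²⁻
HC₂O₄⁻

pKa1 = 1.23, pKa2 = 4.19. Each pKa is the crossover between adjacent species; pH = 2.32 lies in the region where HC₂O₄⁻ predominates.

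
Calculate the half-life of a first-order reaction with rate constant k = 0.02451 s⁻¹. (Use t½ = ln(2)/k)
28.28 s

t½ = ln(2)/k = 0.6931/0.02451 = 28.28 s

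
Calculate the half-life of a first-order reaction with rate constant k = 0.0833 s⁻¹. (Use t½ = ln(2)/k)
8.32 s

t½ = ln(2)/k = 0.6931/0.0833 = 8.32 s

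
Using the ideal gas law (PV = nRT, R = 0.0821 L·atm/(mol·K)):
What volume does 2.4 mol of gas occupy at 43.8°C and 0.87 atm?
T = 43.8°C + 273.15 = 316.95 K
V = nRT/P = (2.4 × 0.0821 × 316.95) / 0.87
V = 71.78 L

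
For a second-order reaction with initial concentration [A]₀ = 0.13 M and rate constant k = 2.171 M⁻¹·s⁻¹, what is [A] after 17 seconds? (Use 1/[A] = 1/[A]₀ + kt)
0.0224 M

1/[A] = 1/[A]₀ + k·t = 1/0.13 + (2.171)·(17) = 7.6923 + 36.9070 = 44.5993
[A] = 1/44.5993 = 0.0224 M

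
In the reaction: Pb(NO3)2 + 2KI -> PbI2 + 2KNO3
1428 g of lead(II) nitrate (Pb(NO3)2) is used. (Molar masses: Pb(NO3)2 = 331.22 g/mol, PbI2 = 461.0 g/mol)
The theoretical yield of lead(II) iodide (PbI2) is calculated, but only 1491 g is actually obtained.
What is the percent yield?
Moles of Pb(NO3)2 = 1428 g ÷ 331.22 g/mol = 4.31133 mol
Mole ratio: 1 mol PbI2 / 1 mol Pb(NO3)2
Moles of PbI2 = 4.31133 × (1/1) = 4.31133 mol
Theoretical yield = 4.31133 mol × 461.0 g/mol = 1987.5 g
Actual yield = 1491 g
Percent yield = (1491 / 1987.5) × 100% = 75.0%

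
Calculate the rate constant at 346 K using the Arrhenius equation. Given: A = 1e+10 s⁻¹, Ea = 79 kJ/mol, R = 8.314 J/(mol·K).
1.18e-02 s⁻¹

k = A·exp(-Ea/(R·T)) = 1e+10·exp(-79000/(8.314·346)) = 1e+10·exp(-27.4626) = 1e+10·1.1835e-12 = 1.18e-02 s⁻¹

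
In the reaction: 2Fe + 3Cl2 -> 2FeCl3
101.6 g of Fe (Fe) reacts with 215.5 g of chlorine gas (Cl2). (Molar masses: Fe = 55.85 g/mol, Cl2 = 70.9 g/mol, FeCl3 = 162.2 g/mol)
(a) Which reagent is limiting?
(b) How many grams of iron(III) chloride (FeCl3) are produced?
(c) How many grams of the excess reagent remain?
(a) Fe, (b) 295.1 g, (c) 22.03 g

Moles of Fe = 101.6 g ÷ 55.85 g/mol = 1.81916 mol
Moles of Cl2 = 215.5 g ÷ 70.9 g/mol = 3.03949 mol
Moles ÷ coefficient: Fe: 1.81916/2 = 0.9096, Cl2: 3.03949/3 = 1.013
(a) Fe has the smaller value, so Fe is the limiting reagent.
(b) Moles of FeCl3 = 1.81916 mol Fe × (2/2) = 1.81916 mol; mass = 1.81916 mol × 162.2 g/mol = 295.1 g
(c) Cl2 consumed = 1.81916 × (3/2) = 2.72874 mol; remaining = 3.03949 − 2.72874 = 0.310755 mol; mass = 0.310755 mol × 70.9 g/mol = 22.03 g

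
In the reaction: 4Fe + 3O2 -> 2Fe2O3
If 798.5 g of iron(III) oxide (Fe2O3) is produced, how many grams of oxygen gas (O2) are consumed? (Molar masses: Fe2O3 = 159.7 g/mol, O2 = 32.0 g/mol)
Moles of Fe2O3 = 798.5 g ÷ 159.7 g/mol = 5 mol
Mole ratio: 3 mol O2 / 2 mol Fe2O3
Moles of O2 = 5 × (3/2) = 7.5 mol
Mass of O2 = 7.5 mol × 32.0 g/mol = 240 g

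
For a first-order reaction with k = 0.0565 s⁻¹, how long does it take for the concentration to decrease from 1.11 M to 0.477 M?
14.95 s

From ln[A] = ln[A]₀ - k·t: t = ln([A]₀/[A])/k = ln(1.11/0.477)/0.0565 = ln(2.3270)/0.0565 = 0.8446/0.0565 = 14.95 s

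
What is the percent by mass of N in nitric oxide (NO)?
Mass of N in formula = 14.01 × 1 = 14.01 g/mol
Molar mass = 30.01 g/mol
% N = (14.01/30.01) × 100% = 46.68%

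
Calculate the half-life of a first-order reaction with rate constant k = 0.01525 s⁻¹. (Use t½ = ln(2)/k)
45.45 s

t½ = ln(2)/k = 0.6931/0.01525 = 45.45 s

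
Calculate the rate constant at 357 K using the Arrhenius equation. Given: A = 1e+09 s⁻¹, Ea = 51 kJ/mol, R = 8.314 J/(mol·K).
3.45e+01 s⁻¹

k = A·exp(-Ea/(R·T)) = 1e+09·exp(-51000/(8.314·357)) = 1e+09·exp(-17.1827) = 1e+09·3.4486e-08 = 3.45e+01 s⁻¹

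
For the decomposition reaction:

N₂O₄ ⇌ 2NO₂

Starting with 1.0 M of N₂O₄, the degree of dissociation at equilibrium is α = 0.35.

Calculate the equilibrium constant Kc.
K_c = 0.7538

x = α·[A]₀ = 0.35 × 1.0 = 0.35 M dissociated.
At eq: [N₂O₄] = 1.0 − 0.35 = 0.65 M; [NO₂] = 2x = 0.7 M.
Kc = [NO₂]²/[N₂O₄] = (0.7)²/0.65 = 0.7538.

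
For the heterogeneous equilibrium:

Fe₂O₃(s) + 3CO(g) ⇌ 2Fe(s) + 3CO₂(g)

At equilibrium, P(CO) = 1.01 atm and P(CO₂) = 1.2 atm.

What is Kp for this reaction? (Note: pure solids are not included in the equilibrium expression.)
K_p = 1.677

Solids (Fe₂O₃, Fe) are excluded.
Kp = P(CO₂)³/P(CO)³ = (1.2)³/(1.01)³ = 1.728/1.03 = 1.677.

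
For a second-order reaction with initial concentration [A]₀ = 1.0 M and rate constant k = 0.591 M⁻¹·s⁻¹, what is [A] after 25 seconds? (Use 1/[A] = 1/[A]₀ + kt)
0.0634 M

1/[A] = 1/[A]₀ + k·t = 1/1.0 + (0.591)·(25) = 1.0000 + 14.7750 = 15.7750
[A] = 1/15.7750 = 0.0634 M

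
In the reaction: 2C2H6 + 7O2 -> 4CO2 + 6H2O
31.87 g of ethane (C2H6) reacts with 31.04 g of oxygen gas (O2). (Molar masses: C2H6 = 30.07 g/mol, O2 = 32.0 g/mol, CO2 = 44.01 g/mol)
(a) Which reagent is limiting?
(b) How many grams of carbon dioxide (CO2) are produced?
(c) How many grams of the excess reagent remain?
(a) O2, (b) 24.39 g, (c) 23.54 g

Moles of C2H6 = 31.87 g ÷ 30.07 g/mol = 1.05986 mol
Moles of O2 = 31.04 g ÷ 32.0 g/mol = 0.97 mol
Moles ÷ coefficient: C2H6: 1.05986/2 = 0.5299, O2: 0.97/7 = 0.1386
(a) O2 has the smaller value, so O2 is the limiting reagent.
(b) Moles of CO2 = 0.97 mol O2 × (4/7) = 0.554286 mol; mass = 0.554286 mol × 44.01 g/mol = 24.39 g
(c) C2H6 consumed = 0.97 × (2/7) = 0.277143 mol; remaining = 1.05986 − 0.277143 = 0.782717 mol; mass = 0.782717 mol × 30.07 g/mol = 23.54 g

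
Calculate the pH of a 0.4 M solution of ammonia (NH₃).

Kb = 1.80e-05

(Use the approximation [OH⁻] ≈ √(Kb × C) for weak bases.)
pH = 11.43

[OH⁻] = √(Kb × C) = √(1.80e-05 × 0.4) = 2.6833e-03. pOH = 2.57, pH = 14 - pOH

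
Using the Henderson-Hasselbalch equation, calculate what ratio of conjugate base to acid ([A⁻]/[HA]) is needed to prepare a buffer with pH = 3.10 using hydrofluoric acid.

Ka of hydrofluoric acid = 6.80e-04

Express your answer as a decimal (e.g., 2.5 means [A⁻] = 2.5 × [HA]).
[A⁻]/[HA] = 0.856

pKa = −log(6.80e-04) = 3.1675. pH = pKa + log([A⁻]/[HA]). 3.10 = 3.1675 + log(ratio). log(ratio) = 3.10 − 3.1675 = -0.0675. ratio = 10^(-0.0675) = 0.856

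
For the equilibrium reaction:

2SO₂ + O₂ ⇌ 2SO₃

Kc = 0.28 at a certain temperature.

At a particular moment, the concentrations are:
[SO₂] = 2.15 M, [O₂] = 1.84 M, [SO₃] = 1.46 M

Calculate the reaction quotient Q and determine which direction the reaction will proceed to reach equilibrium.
Q = 0.251, Q < K, reaction proceeds forward (toward products)

Q = ([SO₃]^2) / ([SO₂]^2 × [O₂])
  = ((1.46)^2) / ((2.15)^2·(1.84)) = 2.1316/8.5054 = 0.2506
Since Q = 0.2506 < Kc = 0.28, the reaction proceeds forward (toward products) to reach equilibrium.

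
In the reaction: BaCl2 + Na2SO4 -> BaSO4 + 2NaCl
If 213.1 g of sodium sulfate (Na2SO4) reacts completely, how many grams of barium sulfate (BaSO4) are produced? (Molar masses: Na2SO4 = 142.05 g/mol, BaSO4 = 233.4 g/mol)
Moles of Na2SO4 = 213.1 g ÷ 142.05 g/mol = 1.50018 mol
Mole ratio: 1 mol BaSO4 / 1 mol Na2SO4
Moles of BaSO4 = 1.50018 × (1/1) = 1.50018 mol
Mass of BaSO4 = 1.50018 mol × 233.4 g/mol = 350.1 g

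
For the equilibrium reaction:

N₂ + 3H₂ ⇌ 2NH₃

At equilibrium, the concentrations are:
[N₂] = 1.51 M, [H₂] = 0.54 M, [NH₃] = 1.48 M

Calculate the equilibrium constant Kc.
K_c = 9.2122

Kc = ([NH₃]^2) / ([N₂] × [H₂]^3)
   = ((1.48)^2) / ((1.51)·(0.54)^3)
   = 2.1904 / 0.23777 = 9.2122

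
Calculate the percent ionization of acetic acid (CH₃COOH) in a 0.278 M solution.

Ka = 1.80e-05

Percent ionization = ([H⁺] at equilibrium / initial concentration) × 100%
Percent ionization = 0.801%

Let x = [H⁺]. Ka = x²/(C - x) ⇒ x² + (1.80e-05)x - (1.80e-05)(0.278) = 0. x = 2.2280e-03. Percent = (2.2280e-03/0.278) × 100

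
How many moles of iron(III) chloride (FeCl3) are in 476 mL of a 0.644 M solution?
Moles = Molarity × Volume (L)
Moles = 0.644 M × 0.476 L = 0.3065 mol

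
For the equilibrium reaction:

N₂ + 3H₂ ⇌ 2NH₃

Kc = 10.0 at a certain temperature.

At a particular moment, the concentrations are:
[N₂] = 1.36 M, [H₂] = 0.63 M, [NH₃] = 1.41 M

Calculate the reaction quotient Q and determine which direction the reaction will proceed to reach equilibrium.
Q = 5.846, Q < K, reaction proceeds forward (toward products)

Q = ([NH₃]^2) / ([N₂] × [H₂]^3)
  = ((1.41)^2) / ((1.36)·(0.63)^3) = 1.9881/0.34006 = 5.846
Since Q = 5.846 < Kc = 10.0, the reaction proceeds forward (toward products) to reach equilibrium.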